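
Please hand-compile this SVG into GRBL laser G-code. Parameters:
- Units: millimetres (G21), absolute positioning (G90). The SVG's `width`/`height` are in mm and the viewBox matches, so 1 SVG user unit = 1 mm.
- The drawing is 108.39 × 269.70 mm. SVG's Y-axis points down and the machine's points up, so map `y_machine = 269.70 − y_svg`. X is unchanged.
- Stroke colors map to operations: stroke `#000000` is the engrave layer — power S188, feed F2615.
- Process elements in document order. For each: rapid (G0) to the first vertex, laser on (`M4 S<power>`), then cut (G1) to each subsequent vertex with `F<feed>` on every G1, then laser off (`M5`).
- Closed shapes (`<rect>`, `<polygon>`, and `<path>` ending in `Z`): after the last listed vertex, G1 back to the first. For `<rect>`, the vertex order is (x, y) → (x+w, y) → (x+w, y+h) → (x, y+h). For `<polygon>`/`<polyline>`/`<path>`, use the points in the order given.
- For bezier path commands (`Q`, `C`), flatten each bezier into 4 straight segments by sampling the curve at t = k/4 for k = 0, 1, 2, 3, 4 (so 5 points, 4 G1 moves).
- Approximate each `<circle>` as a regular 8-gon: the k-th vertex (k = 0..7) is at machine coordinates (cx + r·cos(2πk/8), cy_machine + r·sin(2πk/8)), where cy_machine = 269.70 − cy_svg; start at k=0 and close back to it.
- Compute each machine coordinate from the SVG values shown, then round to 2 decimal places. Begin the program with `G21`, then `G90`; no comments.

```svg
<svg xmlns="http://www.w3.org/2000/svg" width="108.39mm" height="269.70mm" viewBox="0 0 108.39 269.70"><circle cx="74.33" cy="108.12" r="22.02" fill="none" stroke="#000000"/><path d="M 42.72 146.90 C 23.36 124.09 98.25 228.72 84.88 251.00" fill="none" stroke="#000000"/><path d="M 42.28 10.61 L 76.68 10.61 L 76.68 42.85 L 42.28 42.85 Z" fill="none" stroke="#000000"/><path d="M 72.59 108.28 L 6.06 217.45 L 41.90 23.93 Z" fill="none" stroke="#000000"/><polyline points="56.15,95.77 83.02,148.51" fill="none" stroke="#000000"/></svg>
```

Since the viewBox matches the mm dimensions, user units are millimetres directly. The only transform is the Y-flip y_m = 269.70 − y_svg.

Shape 1 is a circle drawn with `<circle>`. Its stroke #000000 means engrave at S188, F2615. After flipping Y the toolpath is (96.35,161.58) → (89.90,177.15) → (74.33,183.60) → (58.76,177.15) → (52.31,161.58) → (58.76,146.01) → (74.33,139.56) → (89.90,146.01) → (96.35,161.58), returning to the start.

Shape 2 is a cubic bezier drawn with `<path>`. Its stroke #000000 means engrave at S188, F2615. After flipping Y the toolpath is (42.72,122.80) → (43.02,119.29) → (61.55,87.66) → (81.21,47.57) → (84.88,18.70).

Shape 3 is a rectangle drawn with `<path>`. Its stroke #000000 means engrave at S188, F2615. After flipping Y the toolpath is (42.28,259.09) → (76.68,259.09) → (76.68,226.85) → (42.28,226.85) → (42.28,259.09), returning to the start.

Shape 4 is a closed polygon drawn with `<path>`. Its stroke #000000 means engrave at S188, F2615. After flipping Y the toolpath is (72.59,161.42) → (6.06,52.25) → (41.90,245.77) → (72.59,161.42), returning to the start.

Shape 5 is a line segment drawn with `<polyline>`. Its stroke #000000 means engrave at S188, F2615. After flipping Y the toolpath is (56.15,173.93) → (83.02,121.19).

G21
G90
G0 X96.35 Y161.58
M4 S188
G1 X89.90 Y177.15 F2615
G1 X74.33 Y183.60 F2615
G1 X58.76 Y177.15 F2615
G1 X52.31 Y161.58 F2615
G1 X58.76 Y146.01 F2615
G1 X74.33 Y139.56 F2615
G1 X89.90 Y146.01 F2615
G1 X96.35 Y161.58 F2615
M5
G0 X42.72 Y122.80
M4 S188
G1 X43.02 Y119.29 F2615
G1 X61.55 Y87.66 F2615
G1 X81.21 Y47.57 F2615
G1 X84.88 Y18.70 F2615
M5
G0 X42.28 Y259.09
M4 S188
G1 X76.68 Y259.09 F2615
G1 X76.68 Y226.85 F2615
G1 X42.28 Y226.85 F2615
G1 X42.28 Y259.09 F2615
M5
G0 X72.59 Y161.42
M4 S188
G1 X6.06 Y52.25 F2615
G1 X41.90 Y245.77 F2615
G1 X72.59 Y161.42 F2615
M5
G0 X56.15 Y173.93
M4 S188
G1 X83.02 Y121.19 F2615
M5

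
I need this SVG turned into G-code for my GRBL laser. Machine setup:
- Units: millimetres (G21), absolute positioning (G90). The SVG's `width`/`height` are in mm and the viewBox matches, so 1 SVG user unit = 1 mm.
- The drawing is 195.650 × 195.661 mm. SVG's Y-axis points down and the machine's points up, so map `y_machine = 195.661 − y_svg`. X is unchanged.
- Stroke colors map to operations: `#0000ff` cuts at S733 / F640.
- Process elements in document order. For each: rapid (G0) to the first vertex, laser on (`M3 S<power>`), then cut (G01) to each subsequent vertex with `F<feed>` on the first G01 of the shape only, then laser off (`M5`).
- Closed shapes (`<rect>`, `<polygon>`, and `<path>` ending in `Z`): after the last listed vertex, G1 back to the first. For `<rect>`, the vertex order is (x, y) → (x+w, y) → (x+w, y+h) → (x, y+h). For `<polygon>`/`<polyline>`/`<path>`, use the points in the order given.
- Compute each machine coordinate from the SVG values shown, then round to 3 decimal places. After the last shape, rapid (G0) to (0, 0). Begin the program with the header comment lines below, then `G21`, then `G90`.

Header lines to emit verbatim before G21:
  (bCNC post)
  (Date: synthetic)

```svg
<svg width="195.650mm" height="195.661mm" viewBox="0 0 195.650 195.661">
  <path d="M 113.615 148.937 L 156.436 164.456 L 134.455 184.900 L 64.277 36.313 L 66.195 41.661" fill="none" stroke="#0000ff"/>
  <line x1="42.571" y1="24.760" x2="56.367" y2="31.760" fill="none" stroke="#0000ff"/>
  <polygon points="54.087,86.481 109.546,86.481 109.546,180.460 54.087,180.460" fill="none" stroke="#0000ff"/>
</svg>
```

(bCNC post)
(Date: synthetic)
G21
G90
G0 X113.615 Y46.724
M3 S733
G01 X156.436 Y31.205 F640
G01 X134.455 Y10.761
G01 X64.277 Y159.348
G01 X66.195 Y154.000
M5
G0 X42.571 Y170.901
M3 S733
G01 X56.367 Y163.901 F640
M5
G0 X54.087 Y109.180
M3 S733
G01 X109.546 Y109.180 F640
G01 X109.546 Y15.201
G01 X54.087 Y15.201
G01 X54.087 Y109.180
M5
G0 X0.000 Y0.000

viewBox `0 0 195.650 195.661` with mm width/height → 1 unit = 1 mm. Flip: y_m = 195.661 − y_svg.

**Shape 1** — `<path>` open polyline, stroke `#0000ff` → cut (S733, F640). Machine vertices: (113.615,46.724) → (156.436,31.205) → (134.455,10.761) → (64.277,159.348) → (66.195,154.000). Open path.

**Shape 2** — `<line>` line segment, stroke `#0000ff` → cut (S733, F640). Machine vertices: (42.571,170.901) → (56.367,163.901). Open path.

**Shape 3** — `<polygon>` rectangle, stroke `#0000ff` → cut (S733, F640). Machine vertices: (54.087,109.180) → (109.546,109.180) → (109.546,15.201) → (54.087,15.201) → (54.087,109.180). Closed: final G1 returns to the first vertex.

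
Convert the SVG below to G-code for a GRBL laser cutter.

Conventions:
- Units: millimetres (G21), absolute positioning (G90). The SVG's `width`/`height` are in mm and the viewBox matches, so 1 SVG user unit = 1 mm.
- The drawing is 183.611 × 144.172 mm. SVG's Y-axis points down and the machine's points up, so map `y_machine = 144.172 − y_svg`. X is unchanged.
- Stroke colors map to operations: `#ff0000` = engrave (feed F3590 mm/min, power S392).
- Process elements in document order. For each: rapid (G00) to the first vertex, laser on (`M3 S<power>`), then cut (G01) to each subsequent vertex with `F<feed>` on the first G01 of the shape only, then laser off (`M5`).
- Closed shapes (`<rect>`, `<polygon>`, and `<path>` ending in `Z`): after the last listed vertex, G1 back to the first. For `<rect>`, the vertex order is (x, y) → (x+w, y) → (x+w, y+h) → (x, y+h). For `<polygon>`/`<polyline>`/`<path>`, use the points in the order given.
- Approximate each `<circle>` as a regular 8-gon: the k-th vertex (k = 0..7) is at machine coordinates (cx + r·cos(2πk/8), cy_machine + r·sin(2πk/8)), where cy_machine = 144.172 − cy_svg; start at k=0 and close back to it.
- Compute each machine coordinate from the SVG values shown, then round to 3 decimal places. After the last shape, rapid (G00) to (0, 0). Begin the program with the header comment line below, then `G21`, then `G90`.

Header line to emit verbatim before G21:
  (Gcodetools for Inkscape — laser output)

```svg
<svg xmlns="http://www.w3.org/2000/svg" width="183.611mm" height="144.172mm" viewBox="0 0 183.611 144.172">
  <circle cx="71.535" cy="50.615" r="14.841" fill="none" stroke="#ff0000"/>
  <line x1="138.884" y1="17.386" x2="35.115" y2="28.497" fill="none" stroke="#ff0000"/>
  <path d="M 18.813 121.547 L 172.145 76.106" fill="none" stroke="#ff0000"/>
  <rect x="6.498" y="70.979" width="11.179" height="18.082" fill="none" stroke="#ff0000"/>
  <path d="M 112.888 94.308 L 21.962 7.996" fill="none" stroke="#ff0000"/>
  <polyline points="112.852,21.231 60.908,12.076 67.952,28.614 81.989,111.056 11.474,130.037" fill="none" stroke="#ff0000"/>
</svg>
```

(Gcodetools for Inkscape — laser output)
G21
G90
G00 X86.376 Y93.557
M3 S392
G01 X82.029 Y104.051 F3590
G01 X71.535 Y108.398
G01 X61.041 Y104.051
G01 X56.694 Y93.557
G01 X61.041 Y83.063
G01 X71.535 Y78.716
G01 X82.029 Y83.063
G01 X86.376 Y93.557
M5
G00 X138.884 Y126.786
M3 S392
G01 X35.115 Y115.675 F3590
M5
G00 X18.813 Y22.625
M3 S392
G01 X172.145 Y68.066 F3590
M5
G00 X6.498 Y73.193
M3 S392
G01 X17.677 Y73.193 F3590
G01 X17.677 Y55.111
G01 X6.498 Y55.111
G01 X6.498 Y73.193
M5
G00 X112.888 Y49.864
M3 S392
G01 X21.962 Y136.176 F3590
M5
G00 X112.852 Y122.941
M3 S392
G01 X60.908 Y132.096 F3590
G01 X67.952 Y115.558
G01 X81.989 Y33.116
G01 X11.474 Y14.135
M5
G00 X0.000 Y0.000

viewBox `0 0 183.611 144.172` with mm width/height → 1 unit = 1 mm. Flip: y_m = 144.172 − y_svg.

**Shape 1** — `<circle>` circle, stroke `#ff0000` → engrave (S392, F3590). Machine vertices: (86.376,93.557) → (82.029,104.051) → (71.535,108.398) → (61.041,104.051) → (56.694,93.557) → (61.041,83.063) → (71.535,78.716) → (82.029,83.063) → (86.376,93.557). Closed: final G1 returns to the first vertex.

**Shape 2** — `<line>` line segment, stroke `#ff0000` → engrave (S392, F3590). Machine vertices: (138.884,126.786) → (35.115,115.675). Open path.

**Shape 3** — `<path>` line segment, stroke `#ff0000` → engrave (S392, F3590). Machine vertices: (18.813,22.625) → (172.145,68.066). Open path.

**Shape 4** — `<rect>` rectangle, stroke `#ff0000` → engrave (S392, F3590). Machine vertices: (6.498,73.193) → (17.677,73.193) → (17.677,55.111) → (6.498,55.111) → (6.498,73.193). Closed: final G1 returns to the first vertex.

**Shape 5** — `<path>` line segment, stroke `#ff0000` → engrave (S392, F3590). Machine vertices: (112.888,49.864) → (21.962,136.176). Open path.

**Shape 6** — `<polyline>` open polyline, stroke `#ff0000` → engrave (S392, F3590). Machine vertices: (112.852,122.941) → (60.908,132.096) → (67.952,115.558) → (81.989,33.116) → (11.474,14.135). Open path.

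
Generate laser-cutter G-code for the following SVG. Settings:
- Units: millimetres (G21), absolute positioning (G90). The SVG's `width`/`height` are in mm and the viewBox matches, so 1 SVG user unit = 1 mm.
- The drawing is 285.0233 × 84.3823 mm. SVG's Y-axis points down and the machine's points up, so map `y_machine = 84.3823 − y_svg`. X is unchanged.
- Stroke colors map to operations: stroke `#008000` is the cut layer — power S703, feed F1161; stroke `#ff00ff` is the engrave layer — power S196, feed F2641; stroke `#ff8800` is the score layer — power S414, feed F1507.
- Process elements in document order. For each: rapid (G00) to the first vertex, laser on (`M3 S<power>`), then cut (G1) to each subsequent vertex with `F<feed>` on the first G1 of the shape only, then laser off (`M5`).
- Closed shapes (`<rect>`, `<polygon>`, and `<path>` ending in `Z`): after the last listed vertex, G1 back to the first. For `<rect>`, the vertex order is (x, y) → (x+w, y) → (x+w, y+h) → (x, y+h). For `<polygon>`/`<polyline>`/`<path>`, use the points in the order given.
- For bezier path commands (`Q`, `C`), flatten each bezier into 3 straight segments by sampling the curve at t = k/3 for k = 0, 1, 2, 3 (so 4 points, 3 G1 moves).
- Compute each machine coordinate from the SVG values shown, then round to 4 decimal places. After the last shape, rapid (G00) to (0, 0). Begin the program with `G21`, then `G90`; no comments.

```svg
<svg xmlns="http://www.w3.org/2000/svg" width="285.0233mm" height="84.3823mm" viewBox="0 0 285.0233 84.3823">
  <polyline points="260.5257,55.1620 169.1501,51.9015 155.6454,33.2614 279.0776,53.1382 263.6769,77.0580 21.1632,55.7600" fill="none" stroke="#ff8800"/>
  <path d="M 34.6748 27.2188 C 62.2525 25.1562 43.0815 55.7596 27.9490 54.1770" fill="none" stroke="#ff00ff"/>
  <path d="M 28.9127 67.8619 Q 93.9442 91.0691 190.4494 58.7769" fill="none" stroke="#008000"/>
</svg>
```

G21
G90
G00 X260.5257 Y29.2203
M3 S414
G1 X169.1501 Y32.4808 F1507
G1 X155.6454 Y51.1209
G1 X279.0776 Y31.2441
G1 X263.6769 Y7.3243
G1 X21.1632 Y28.6223
M5
G00 X34.6748 Y57.1635
M3 S196
G1 X48.5506 Y50.7394 F2641
G1 X42.5467 Y36.9494
G1 X27.9490 Y30.2053
M5
G00 X28.9127 Y16.5204
M3 S703
G1 X75.7641 Y7.2155 F1161
G1 X129.6097 Y10.2439
G1 X190.4494 Y25.6054
M5
G00 X0.0000 Y0.0000

1 u = 1 mm; y_m = 84.3823 − y.

[1] `<polyline>` open polyline, #ff8800→score S414 F1507: (260.5257,29.2203) → (169.1501,32.4808) → (155.6454,51.1209) → (279.0776,31.2441) → (263.6769,7.3243) → (21.1632,28.6223)

[2] `<path>` cubic bezier, #ff00ff→engrave S196 F2641: (34.6748,57.1635) → (48.5506,50.7394) → (42.5467,36.9494) → (27.9490,30.2053)

[3] `<path>` quadratic bezier, #008000→cut S703 F1161: (28.9127,16.5204) → (75.7641,7.2155) → (129.6097,10.2439) → (190.4494,25.6054)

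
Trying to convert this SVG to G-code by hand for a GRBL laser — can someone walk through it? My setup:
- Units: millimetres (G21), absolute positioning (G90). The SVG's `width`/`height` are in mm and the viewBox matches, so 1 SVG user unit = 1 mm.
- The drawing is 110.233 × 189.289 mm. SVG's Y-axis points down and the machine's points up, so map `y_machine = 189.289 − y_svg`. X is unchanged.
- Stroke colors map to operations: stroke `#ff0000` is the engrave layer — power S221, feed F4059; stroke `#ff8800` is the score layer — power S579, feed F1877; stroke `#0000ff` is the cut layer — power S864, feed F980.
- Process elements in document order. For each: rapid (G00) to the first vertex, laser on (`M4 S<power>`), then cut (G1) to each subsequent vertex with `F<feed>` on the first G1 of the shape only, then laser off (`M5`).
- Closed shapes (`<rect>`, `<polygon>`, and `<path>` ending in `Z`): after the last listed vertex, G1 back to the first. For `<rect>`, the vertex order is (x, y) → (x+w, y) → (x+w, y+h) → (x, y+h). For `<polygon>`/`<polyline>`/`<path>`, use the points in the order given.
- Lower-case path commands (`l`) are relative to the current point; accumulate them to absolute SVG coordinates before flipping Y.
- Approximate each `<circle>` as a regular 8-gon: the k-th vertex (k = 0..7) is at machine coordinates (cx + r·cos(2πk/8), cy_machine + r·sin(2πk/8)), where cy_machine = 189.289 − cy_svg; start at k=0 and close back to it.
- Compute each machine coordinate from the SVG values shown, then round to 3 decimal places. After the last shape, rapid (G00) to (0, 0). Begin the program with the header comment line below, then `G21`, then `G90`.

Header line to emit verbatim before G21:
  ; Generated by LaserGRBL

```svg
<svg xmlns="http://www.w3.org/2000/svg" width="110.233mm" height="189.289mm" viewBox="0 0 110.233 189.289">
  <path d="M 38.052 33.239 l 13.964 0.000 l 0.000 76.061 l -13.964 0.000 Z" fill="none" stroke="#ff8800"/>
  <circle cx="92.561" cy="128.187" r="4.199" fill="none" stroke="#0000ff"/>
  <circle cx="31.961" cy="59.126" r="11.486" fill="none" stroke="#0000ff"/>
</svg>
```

1 u = 1 mm; y_m = 189.289 − y.

[1] `<path>` rectangle, #ff8800→score S579 F1877: (38.052,156.050) → (52.016,156.050) → (52.016,79.989) → (38.052,79.989) → (38.052,156.050) (closed)

[2] `<circle>` circle, #0000ff→cut S864 F980: (96.760,61.102) → (95.530,64.071) → (92.561,65.301) → (89.592,64.071) → (88.362,61.102) → (89.592,58.133) → (92.561,56.903) → (95.530,58.133) → (96.760,61.102) (closed)

[3] `<circle>` circle, #0000ff→cut S864 F980: (43.447,130.163) → (40.083,138.285) → (31.961,141.649) → (23.839,138.285) → (20.475,130.163) → (23.839,122.041) → (31.961,118.677) → (40.083,122.041) → (43.447,130.163) (closed)

; Generated by LaserGRBL
G21
G90
G00 X38.052 Y156.050
M4 S579
G1 X52.016 Y156.050 F1877
G1 X52.016 Y79.989
G1 X38.052 Y79.989
G1 X38.052 Y156.050
M5
G00 X96.760 Y61.102
M4 S864
G1 X95.530 Y64.071 F980
G1 X92.561 Y65.301
G1 X89.592 Y64.071
G1 X88.362 Y61.102
G1 X89.592 Y58.133
G1 X92.561 Y56.903
G1 X95.530 Y58.133
G1 X96.760 Y61.102
M5
G00 X43.447 Y130.163
M4 S864
G1 X40.083 Y138.285 F980
G1 X31.961 Y141.649
G1 X23.839 Y138.285
G1 X20.475 Y130.163
G1 X23.839 Y122.041
G1 X31.961 Y118.677
G1 X40.083 Y122.041
G1 X43.447 Y130.163
M5
G00 X0.000 Y0.000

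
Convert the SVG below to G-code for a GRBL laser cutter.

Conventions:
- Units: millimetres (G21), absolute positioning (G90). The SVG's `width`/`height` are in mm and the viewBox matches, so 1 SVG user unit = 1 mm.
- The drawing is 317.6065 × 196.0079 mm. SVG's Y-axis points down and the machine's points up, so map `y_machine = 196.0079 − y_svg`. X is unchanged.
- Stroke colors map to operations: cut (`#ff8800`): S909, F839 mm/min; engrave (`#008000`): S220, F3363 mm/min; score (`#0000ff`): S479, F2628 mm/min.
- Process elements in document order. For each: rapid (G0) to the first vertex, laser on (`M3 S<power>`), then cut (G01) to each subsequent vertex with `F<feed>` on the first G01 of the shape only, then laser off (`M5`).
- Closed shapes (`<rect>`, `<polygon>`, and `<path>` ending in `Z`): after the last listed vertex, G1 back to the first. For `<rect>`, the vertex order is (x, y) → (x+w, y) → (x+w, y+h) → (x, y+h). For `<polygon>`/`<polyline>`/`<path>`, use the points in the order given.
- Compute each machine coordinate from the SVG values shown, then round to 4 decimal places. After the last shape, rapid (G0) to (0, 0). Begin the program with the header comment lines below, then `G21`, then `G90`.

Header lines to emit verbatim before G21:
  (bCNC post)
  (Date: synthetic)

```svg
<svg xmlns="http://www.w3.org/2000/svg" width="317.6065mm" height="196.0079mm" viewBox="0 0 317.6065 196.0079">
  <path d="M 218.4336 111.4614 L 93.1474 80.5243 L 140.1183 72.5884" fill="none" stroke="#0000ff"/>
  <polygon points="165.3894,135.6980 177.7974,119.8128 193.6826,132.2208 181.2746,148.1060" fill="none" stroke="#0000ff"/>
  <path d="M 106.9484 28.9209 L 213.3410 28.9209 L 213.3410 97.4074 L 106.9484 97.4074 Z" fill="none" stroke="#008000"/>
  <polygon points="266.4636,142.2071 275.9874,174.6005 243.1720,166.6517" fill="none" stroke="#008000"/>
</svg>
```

1 u = 1 mm; y_m = 196.0079 − y.

[1] `<path>` open polyline, #0000ff→score S479 F2628: (218.4336,84.5465) → (93.1474,115.4836) → (140.1183,123.4195)

[2] `<polygon>` regular polygon, #0000ff→score S479 F2628: (165.3894,60.3099) → (177.7974,76.1951) → (193.6826,63.7871) → (181.2746,47.9019) → (165.3894,60.3099) (closed)

[3] `<path>` rectangle, #008000→engrave S220 F3363: (106.9484,167.0870) → (213.3410,167.0870) → (213.3410,98.6005) → (106.9484,98.6005) → (106.9484,167.0870) (closed)

[4] `<polygon>` regular polygon, #008000→engrave S220 F3363: (266.4636,53.8008) → (275.9874,21.4074) → (243.1720,29.3562) → (266.4636,53.8008) (closed)

(bCNC post)
(Date: synthetic)
G21
G90
G0 X218.4336 Y84.5465
M3 S479
G01 X93.1474 Y115.4836 F2628
G01 X140.1183 Y123.4195
M5
G0 X165.3894 Y60.3099
M3 S479
G01 X177.7974 Y76.1951 F2628
G01 X193.6826 Y63.7871
G01 X181.2746 Y47.9019
G01 X165.3894 Y60.3099
M5
G0 X106.9484 Y167.0870
M3 S220
G01 X213.3410 Y167.0870 F3363
G01 X213.3410 Y98.6005
G01 X106.9484 Y98.6005
G01 X106.9484 Y167.0870
M5
G0 X266.4636 Y53.8008
M3 S220
G01 X275.9874 Y21.4074 F3363
G01 X243.1720 Y29.3562
G01 X266.4636 Y53.8008
M5
G0 X0.0000 Y0.0000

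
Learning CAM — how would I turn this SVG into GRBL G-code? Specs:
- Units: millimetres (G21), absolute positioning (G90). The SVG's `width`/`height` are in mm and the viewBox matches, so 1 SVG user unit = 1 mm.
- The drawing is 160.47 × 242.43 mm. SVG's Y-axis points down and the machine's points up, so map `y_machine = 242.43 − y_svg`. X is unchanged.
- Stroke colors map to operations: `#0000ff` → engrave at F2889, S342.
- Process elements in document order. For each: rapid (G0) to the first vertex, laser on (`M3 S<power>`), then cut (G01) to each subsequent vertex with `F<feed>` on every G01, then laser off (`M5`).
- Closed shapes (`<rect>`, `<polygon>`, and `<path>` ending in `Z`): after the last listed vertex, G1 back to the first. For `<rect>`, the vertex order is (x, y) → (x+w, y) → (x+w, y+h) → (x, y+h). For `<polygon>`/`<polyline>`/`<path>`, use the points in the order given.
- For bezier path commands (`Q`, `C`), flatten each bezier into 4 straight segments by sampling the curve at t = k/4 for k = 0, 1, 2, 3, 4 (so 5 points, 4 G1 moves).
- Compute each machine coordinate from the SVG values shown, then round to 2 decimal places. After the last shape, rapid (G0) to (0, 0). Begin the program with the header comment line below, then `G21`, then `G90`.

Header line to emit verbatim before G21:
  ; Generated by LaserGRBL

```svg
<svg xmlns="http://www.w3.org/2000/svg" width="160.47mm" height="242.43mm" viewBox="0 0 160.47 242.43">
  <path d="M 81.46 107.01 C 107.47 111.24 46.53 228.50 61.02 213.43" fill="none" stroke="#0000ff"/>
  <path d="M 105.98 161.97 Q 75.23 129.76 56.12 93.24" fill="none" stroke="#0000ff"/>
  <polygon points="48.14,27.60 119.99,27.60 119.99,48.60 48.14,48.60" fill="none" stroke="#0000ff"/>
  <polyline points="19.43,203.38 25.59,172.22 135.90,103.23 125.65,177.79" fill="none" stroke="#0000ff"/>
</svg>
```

1 u = 1 mm; y_m = 242.43 − y.

[1] `<path>` cubic bezier, #0000ff→engrave S342 F2889: (81.46,135.42) → (87.20,114.89) → (75.56,74.97) → (61.76,38.68) → (61.02,29.00)

[2] `<path>` quadratic bezier, #0000ff→engrave S342 F2889: (105.98,80.46) → (91.33,96.83) → (78.14,113.75) → (66.40,131.20) → (56.12,149.19)

[3] `<polygon>` rectangle, #0000ff→engrave S342 F2889: (48.14,214.83) → (119.99,214.83) → (119.99,193.83) → (48.14,193.83) → (48.14,214.83) (closed)

[4] `<polyline>` open polyline, #0000ff→engrave S342 F2889: (19.43,39.05) → (25.59,70.21) → (135.90,139.20) → (125.65,64.64)

; Generated by LaserGRBL
G21
G90
G0 X81.46 Y135.42
M3 S342
G01 X87.20 Y114.89 F2889
G01 X75.56 Y74.97 F2889
G01 X61.76 Y38.68 F2889
G01 X61.02 Y29.00 F2889
M5
G0 X105.98 Y80.46
M3 S342
G01 X91.33 Y96.83 F2889
G01 X78.14 Y113.75 F2889
G01 X66.40 Y131.20 F2889
G01 X56.12 Y149.19 F2889
M5
G0 X48.14 Y214.83
M3 S342
G01 X119.99 Y214.83 F2889
G01 X119.99 Y193.83 F2889
G01 X48.14 Y193.83 F2889
G01 X48.14 Y214.83 F2889
M5
G0 X19.43 Y39.05
M3 S342
G01 X25.59 Y70.21 F2889
G01 X135.90 Y139.20 F2889
G01 X125.65 Y64.64 F2889
M5
G0 X0.00 Y0.00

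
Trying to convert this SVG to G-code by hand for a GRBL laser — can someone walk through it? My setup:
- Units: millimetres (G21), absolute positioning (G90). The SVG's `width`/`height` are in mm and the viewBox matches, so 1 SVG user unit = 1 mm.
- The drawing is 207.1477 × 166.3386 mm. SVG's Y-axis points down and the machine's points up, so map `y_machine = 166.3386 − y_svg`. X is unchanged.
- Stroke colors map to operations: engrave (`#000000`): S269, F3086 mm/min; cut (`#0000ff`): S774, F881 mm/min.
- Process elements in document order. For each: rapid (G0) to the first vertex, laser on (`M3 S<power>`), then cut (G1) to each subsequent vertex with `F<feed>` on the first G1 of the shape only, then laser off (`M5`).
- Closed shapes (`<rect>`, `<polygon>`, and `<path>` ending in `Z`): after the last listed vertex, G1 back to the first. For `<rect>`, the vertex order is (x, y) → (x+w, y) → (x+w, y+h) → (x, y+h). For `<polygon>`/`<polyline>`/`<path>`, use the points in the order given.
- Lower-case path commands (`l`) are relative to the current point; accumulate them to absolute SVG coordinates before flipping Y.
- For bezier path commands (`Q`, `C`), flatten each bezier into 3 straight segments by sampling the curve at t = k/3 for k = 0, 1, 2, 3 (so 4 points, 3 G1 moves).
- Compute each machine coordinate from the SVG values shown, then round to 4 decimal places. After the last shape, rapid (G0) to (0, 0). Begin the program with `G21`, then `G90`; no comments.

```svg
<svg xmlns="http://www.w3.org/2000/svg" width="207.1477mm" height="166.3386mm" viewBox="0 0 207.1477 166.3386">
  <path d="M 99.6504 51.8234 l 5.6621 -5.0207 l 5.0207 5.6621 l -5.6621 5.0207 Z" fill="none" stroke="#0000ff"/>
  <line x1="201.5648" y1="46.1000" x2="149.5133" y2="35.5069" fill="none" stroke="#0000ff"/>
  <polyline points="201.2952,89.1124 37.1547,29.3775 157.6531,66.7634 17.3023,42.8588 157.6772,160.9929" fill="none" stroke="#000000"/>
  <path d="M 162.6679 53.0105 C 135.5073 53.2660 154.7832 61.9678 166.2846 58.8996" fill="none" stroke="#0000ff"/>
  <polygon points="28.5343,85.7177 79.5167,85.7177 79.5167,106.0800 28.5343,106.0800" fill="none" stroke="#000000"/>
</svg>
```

G21
G90
G0 X99.6504 Y114.5152
M3 S774
G1 X105.3125 Y119.5359 F881
G1 X110.3332 Y113.8738
G1 X104.6711 Y108.8531
G1 X99.6504 Y114.5152
M5
G0 X201.5648 Y120.2386
M3 S774
G1 X149.5133 Y130.8317 F881
M5
G0 X201.2952 Y77.2262
M3 S269
G1 X37.1547 Y136.9611 F3086
G1 X157.6531 Y99.5752
G1 X17.3023 Y123.4798
G1 X157.6772 Y5.3457
M5
G0 X162.6679 Y113.3281
M3 S774
G1 X148.9783 Y111.0059 F881
G1 X154.1995 Y107.5454
G1 X166.2846 Y107.4390
M5
G0 X28.5343 Y80.6209
M3 S269
G1 X79.5167 Y80.6209 F3086
G1 X79.5167 Y60.2586
G1 X28.5343 Y60.2586
G1 X28.5343 Y80.6209
M5
G0 X0.0000 Y0.0000

1 u = 1 mm; y_m = 166.3386 − y.

[1] `<path>` regular polygon, #0000ff→cut S774 F881: (99.6504,114.5152) → (105.3125,119.5359) → (110.3332,113.8738) → (104.6711,108.8531) → (99.6504,114.5152) (closed)

[2] `<line>` line segment, #0000ff→cut S774 F881: (201.5648,120.2386) → (149.5133,130.8317)

[3] `<polyline>` open polyline, #000000→engrave S269 F3086: (201.2952,77.2262) → (37.1547,136.9611) → (157.6531,99.5752) → (17.3023,123.4798) → (157.6772,5.3457)

[4] `<path>` cubic bezier, #0000ff→cut S774 F881: (162.6679,113.3281) → (148.9783,111.0059) → (154.1995,107.5454) → (166.2846,107.4390)

[5] `<polygon>` rectangle, #000000→engrave S269 F3086: (28.5343,80.6209) → (79.5167,80.6209) → (79.5167,60.2586) → (28.5343,60.2586) → (28.5343,80.6209) (closed)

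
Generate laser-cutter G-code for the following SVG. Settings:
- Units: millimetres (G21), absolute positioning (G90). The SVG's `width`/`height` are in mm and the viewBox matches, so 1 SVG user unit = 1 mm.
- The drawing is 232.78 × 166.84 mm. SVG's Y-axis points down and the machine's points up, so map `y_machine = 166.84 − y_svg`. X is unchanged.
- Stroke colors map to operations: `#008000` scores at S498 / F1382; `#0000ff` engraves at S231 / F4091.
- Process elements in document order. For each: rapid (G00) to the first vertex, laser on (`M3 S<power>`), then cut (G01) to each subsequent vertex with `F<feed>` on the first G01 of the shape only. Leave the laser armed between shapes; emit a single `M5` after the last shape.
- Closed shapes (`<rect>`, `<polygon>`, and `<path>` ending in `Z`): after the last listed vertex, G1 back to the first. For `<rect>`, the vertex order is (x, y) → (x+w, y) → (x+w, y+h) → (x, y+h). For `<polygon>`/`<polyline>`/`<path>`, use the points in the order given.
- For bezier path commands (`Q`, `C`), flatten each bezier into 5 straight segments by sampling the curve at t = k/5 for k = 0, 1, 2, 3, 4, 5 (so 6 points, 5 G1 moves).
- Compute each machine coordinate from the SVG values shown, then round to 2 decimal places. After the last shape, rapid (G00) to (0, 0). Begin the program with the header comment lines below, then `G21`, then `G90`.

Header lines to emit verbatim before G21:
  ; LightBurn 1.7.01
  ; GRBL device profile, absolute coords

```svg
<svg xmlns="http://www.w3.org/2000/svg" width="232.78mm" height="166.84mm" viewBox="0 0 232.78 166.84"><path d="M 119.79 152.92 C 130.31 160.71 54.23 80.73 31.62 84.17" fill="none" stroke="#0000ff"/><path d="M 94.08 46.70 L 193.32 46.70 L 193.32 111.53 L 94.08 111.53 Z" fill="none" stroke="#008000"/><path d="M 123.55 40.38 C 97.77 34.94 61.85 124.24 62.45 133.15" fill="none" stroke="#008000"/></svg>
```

; LightBurn 1.7.01
; GRBL device profile, absolute coords
G21
G90
G00 X119.79 Y13.92
M3 S231
G01 X116.83 Y18.41 F4091
G01 X99.81 Y35.75
G01 X75.45 Y57.71
G01 X50.48 Y76.09
G01 X31.62 Y82.67
G00 X94.08 Y120.14
M3 S498
G01 X193.32 Y120.14 F1382
G01 X193.32 Y55.31
G01 X94.08 Y55.31
G01 X94.08 Y120.14
G00 X123.55 Y126.46
M3 S498
G01 X107.24 Y119.76 F1382
G01 X90.73 Y98.72
G01 X76.27 Y71.76
G01 X66.10 Y47.28
G01 X62.45 Y33.69
M5
G00 X0.00 Y0.00

Since the viewBox matches the mm dimensions, user units are millimetres directly. The only transform is the Y-flip y_m = 166.84 − y_svg.

Shape 1 is a cubic bezier drawn with `<path>`. Its stroke #0000ff means engrave at S231, F4091. After flipping Y the toolpath is (119.79,13.92) → (116.83,18.41) → (99.81,35.75) → (75.45,57.71) → (50.48,76.09) → (31.62,82.67).

Shape 2 is a rectangle drawn with `<path>`. Its stroke #008000 means score at S498, F1382. After flipping Y the toolpath is (94.08,120.14) → (193.32,120.14) → (193.32,55.31) → (94.08,55.31) → (94.08,120.14), returning to the start.

Shape 3 is a cubic bezier drawn with `<path>`. Its stroke #008000 means score at S498, F1382. After flipping Y the toolpath is (123.55,126.46) → (107.24,119.76) → (90.73,98.72) → (76.27,71.76) → (66.10,47.28) → (62.45,33.69).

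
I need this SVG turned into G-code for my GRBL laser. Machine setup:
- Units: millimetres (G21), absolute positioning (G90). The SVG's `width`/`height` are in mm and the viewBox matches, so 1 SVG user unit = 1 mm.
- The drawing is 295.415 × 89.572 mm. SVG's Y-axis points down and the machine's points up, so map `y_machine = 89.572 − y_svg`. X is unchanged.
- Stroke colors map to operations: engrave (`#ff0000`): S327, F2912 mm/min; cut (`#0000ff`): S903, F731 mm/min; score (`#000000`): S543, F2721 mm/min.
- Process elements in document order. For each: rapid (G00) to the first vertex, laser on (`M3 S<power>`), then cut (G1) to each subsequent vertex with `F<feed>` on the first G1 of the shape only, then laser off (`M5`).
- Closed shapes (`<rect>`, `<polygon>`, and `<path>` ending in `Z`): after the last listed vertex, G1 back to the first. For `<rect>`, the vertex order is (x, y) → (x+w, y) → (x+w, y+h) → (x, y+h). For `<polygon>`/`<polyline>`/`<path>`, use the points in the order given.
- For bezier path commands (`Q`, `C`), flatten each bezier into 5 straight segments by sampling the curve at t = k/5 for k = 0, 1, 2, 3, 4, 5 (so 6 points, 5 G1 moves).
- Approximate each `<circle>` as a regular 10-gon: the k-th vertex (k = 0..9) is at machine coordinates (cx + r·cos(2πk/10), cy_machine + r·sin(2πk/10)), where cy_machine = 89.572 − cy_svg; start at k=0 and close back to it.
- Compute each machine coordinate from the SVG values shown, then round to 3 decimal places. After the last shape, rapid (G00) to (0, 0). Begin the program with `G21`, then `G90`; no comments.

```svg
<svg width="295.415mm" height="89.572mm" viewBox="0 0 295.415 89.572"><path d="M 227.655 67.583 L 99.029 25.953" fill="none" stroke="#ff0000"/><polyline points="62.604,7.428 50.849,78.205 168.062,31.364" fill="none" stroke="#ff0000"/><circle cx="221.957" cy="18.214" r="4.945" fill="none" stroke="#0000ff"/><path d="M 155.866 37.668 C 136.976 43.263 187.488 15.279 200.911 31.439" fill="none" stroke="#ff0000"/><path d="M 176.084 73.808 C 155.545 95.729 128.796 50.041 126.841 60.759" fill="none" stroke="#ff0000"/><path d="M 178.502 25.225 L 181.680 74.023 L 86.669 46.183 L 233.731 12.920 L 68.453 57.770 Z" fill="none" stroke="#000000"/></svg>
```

G21
G90
G00 X227.655 Y21.989
M3 S327
G1 X99.029 Y63.619 F2912
M5
G00 X62.604 Y82.144
M3 S327
G1 X50.849 Y11.367 F2912
G1 X168.062 Y58.208
M5
G00 X226.902 Y71.358
M3 S903
G1 X225.958 Y74.265 F731
G1 X223.485 Y76.061
G1 X220.429 Y76.061
G1 X217.956 Y74.265
G1 X217.012 Y71.358
G1 X217.956 Y68.451
G1 X220.429 Y66.655
G1 X223.485 Y66.655
G1 X225.958 Y68.451
G1 X226.902 Y71.358
M5
G00 X155.866 Y51.904
M3 S327
G1 X152.008 Y51.955 F2912
G1 X159.696 Y56.334
G1 X173.816 Y61.310
G1 X189.258 Y63.154
G1 X200.911 Y58.133
M5
G00 X176.084 Y15.764
M3 S327
G1 X163.263 Y9.732 F2912
G1 X150.441 Y13.974
G1 X139.104 Y22.537
G1 X130.741 Y29.467
G1 X126.841 Y28.813
M5
G00 X178.502 Y64.347
M3 S543
G1 X181.680 Y15.549 F2721
G1 X86.669 Y43.389
G1 X233.731 Y76.652
G1 X68.453 Y31.802
G1 X178.502 Y64.347
M5
G00 X0.000 Y0.000

1 u = 1 mm; y_m = 89.572 − y.

[1] `<path>` line segment, #ff0000→engrave S327 F2912: (227.655,21.989) → (99.029,63.619)

[2] `<polyline>` open polyline, #ff0000→engrave S327 F2912: (62.604,82.144) → (50.849,11.367) → (168.062,58.208)

[3] `<circle>` circle, #0000ff→cut S903 F731: (226.902,71.358) → (225.958,74.265) → (223.485,76.061) → (220.429,76.061) → (217.956,74.265) → (217.012,71.358) → (217.956,68.451) → (220.429,66.655) → (223.485,66.655) → (225.958,68.451) → (226.902,71.358) (closed)

[4] `<path>` cubic bezier, #ff0000→engrave S327 F2912: (155.866,51.904) → (152.008,51.955) → (159.696,56.334) → (173.816,61.310) → (189.258,63.154) → (200.911,58.133)

[5] `<path>` cubic bezier, #ff0000→engrave S327 F2912: (176.084,15.764) → (163.263,9.732) → (150.441,13.974) → (139.104,22.537) → (130.741,29.467) → (126.841,28.813)

[6] `<path>` closed polygon, #000000→score S543 F2721: (178.502,64.347) → (181.680,15.549) → (86.669,43.389) → (233.731,76.652) → (68.453,31.802) → (178.502,64.347) (closed)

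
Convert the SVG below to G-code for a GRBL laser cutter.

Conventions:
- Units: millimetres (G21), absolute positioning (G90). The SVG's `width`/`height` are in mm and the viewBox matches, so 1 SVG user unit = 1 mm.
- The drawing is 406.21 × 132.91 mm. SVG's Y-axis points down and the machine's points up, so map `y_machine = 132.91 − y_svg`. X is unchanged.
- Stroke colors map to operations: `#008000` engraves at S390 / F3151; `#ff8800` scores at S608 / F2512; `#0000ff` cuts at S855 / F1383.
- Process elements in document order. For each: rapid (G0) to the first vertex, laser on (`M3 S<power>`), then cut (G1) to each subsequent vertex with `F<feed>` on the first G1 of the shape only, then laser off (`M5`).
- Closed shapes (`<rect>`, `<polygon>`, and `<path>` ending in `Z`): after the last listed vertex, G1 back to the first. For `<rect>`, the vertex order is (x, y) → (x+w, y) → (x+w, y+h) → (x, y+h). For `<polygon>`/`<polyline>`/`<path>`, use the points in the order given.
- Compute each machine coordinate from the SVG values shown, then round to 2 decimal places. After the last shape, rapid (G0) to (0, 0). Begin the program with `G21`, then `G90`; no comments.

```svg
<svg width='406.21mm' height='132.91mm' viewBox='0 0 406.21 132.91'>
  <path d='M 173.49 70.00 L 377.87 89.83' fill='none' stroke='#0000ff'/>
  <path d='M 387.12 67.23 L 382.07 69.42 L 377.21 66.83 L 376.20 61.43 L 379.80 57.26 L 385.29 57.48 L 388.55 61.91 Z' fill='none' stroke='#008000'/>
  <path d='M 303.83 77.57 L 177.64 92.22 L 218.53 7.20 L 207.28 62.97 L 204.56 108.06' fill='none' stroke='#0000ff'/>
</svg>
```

G21
G90
G0 X173.49 Y62.91
M3 S855
G1 X377.87 Y43.08 F1383
M5
G0 X387.12 Y65.68
M3 S390
G1 X382.07 Y63.49 F3151
G1 X377.21 Y66.08
G1 X376.20 Y71.48
G1 X379.80 Y75.65
G1 X385.29 Y75.43
G1 X388.55 Y71.00
G1 X387.12 Y65.68
M5
G0 X303.83 Y55.34
M3 S855
G1 X177.64 Y40.69 F1383
G1 X218.53 Y125.71
G1 X207.28 Y69.94
G1 X204.56 Y24.85
M5
G0 X0.00 Y0.00

Since the viewBox matches the mm dimensions, user units are millimetres directly. The only transform is the Y-flip y_m = 132.91 − y_svg.

Shape 1 is a line segment drawn with `<path>`. Its stroke #0000ff means cut at S855, F1383. After flipping Y the toolpath is (173.49,62.91) → (377.87,43.08).

Shape 2 is a regular polygon drawn with `<path>`. Its stroke #008000 means engrave at S390, F3151. After flipping Y the toolpath is (387.12,65.68) → (382.07,63.49) → (377.21,66.08) → (376.20,71.48) → (379.80,75.65) → (385.29,75.43) → (388.55,71.00) → (387.12,65.68), returning to the start.

Shape 3 is a open polyline drawn with `<path>`. Its stroke #0000ff means cut at S855, F1383. After flipping Y the toolpath is (303.83,55.34) → (177.64,40.69) → (218.53,125.71) → (207.28,69.94) → (204.56,24.85).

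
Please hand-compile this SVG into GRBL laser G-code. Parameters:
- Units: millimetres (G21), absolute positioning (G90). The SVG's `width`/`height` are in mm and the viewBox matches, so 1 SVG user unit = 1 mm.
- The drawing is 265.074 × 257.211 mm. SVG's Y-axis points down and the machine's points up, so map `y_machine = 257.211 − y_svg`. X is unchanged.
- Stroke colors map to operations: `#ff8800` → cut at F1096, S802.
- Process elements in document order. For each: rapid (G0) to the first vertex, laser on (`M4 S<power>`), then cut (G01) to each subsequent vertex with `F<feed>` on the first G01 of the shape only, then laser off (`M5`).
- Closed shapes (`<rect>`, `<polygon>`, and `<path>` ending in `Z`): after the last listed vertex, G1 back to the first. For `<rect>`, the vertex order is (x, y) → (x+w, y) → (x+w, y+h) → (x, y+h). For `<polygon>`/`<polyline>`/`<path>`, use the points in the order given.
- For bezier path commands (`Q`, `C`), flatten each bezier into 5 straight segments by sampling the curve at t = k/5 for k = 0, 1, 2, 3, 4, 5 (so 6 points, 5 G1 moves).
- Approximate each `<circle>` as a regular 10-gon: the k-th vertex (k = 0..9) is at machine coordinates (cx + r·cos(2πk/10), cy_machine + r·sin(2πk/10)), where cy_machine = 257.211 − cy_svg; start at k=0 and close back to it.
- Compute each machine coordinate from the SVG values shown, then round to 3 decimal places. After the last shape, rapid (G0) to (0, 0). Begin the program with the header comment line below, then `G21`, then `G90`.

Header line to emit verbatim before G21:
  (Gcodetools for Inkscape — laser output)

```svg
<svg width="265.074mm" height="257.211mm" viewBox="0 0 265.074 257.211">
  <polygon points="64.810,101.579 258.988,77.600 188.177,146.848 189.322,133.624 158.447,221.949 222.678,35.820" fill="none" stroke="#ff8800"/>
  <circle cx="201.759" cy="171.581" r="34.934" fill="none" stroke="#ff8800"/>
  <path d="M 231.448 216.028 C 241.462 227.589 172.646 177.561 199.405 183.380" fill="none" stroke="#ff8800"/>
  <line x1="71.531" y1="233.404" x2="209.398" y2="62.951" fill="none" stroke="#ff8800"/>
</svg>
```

Since the viewBox matches the mm dimensions, user units are millimetres directly. The only transform is the Y-flip y_m = 257.211 − y_svg.

Shape 1 is a closed polygon drawn with `<polygon>`. Its stroke #ff8800 means cut at S802, F1096. After flipping Y the toolpath is (64.810,155.632) → (258.988,179.611) → (188.177,110.363) → (189.322,123.587) → (158.447,35.262) → (222.678,221.391) → (64.810,155.632), returning to the start.

Shape 2 is a circle drawn with `<circle>`. Its stroke #ff8800 means cut at S802, F1096. After flipping Y the toolpath is (236.693,85.630) → (230.021,106.164) → (212.554,118.854) → (190.964,118.854) → (173.497,106.164) → (166.825,85.630) → (173.497,65.096) → (190.964,52.406) → (212.554,52.406) → (230.021,65.096) → (236.693,85.630), returning to the start.

Shape 3 is a cubic bezier drawn with `<path>`. Its stroke #ff8800 means cut at S802, F1096. After flipping Y the toolpath is (231.448,41.183) → (229.392,40.698) → (216.788,49.357) → (202.008,61.523) → (193.423,71.560) → (199.405,73.831).

Shape 4 is a line segment drawn with `<line>`. Its stroke #ff8800 means cut at S802, F1096. After flipping Y the toolpath is (71.531,23.807) → (209.398,194.260).

(Gcodetools for Inkscape — laser output)
G21
G90
G0 X64.810 Y155.632
M4 S802
G01 X258.988 Y179.611 F1096
G01 X188.177 Y110.363
G01 X189.322 Y123.587
G01 X158.447 Y35.262
G01 X222.678 Y221.391
G01 X64.810 Y155.632
M5
G0 X236.693 Y85.630
M4 S802
G01 X230.021 Y106.164 F1096
G01 X212.554 Y118.854
G01 X190.964 Y118.854
G01 X173.497 Y106.164
G01 X166.825 Y85.630
G01 X173.497 Y65.096
G01 X190.964 Y52.406
G01 X212.554 Y52.406
G01 X230.021 Y65.096
G01 X236.693 Y85.630
M5
G0 X231.448 Y41.183
M4 S802
G01 X229.392 Y40.698 F1096
G01 X216.788 Y49.357
G01 X202.008 Y61.523
G01 X193.423 Y71.560
G01 X199.405 Y73.831
M5
G0 X71.531 Y23.807
M4 S802
G01 X209.398 Y194.260 F1096
M5
G0 X0.000 Y0.000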